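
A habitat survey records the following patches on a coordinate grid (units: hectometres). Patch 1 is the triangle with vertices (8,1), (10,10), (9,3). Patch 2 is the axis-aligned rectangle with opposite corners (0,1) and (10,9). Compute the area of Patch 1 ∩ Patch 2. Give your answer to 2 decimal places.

2.46

The intersection is the polygon with vertices (9.778,9), (9.857,9), (9,3), (8,1).
By the shoelace formula its area is 2.46.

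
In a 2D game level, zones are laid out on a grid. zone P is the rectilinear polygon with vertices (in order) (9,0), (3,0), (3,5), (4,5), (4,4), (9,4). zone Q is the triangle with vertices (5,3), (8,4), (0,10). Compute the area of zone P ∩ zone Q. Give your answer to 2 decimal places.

1.99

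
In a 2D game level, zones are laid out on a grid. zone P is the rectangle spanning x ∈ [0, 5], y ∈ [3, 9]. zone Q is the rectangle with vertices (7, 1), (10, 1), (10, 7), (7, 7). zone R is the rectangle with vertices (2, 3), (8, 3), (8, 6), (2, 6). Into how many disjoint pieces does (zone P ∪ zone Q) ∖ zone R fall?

(zone P ∪ zone Q) ∖ zone R splits into 2 disjoint pieces (area 21, area 15).

2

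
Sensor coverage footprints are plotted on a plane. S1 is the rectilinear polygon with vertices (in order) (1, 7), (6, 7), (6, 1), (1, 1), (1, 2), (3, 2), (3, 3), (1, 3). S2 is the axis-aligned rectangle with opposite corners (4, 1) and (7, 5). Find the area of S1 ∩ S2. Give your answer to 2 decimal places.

8.00

The intersection is the polygon with vertices (6,1), (4,1), (4,5), (6,5).
By the shoelace formula its area is 8.00.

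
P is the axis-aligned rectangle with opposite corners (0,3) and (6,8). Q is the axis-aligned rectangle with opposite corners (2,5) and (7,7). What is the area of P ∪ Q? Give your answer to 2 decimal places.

32.00

By inclusion–exclusion:
Individual areas: |P| = 30, |Q| = 10.
|P∩Q|: x∈[2,6], y∈[5,7] → 4·2 = 8.
|P ∪ Q| = 40 − 8 = 32.00.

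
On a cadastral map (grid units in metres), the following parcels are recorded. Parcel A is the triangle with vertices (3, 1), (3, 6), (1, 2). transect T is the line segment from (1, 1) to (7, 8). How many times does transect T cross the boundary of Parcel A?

The segment meets the boundary at (3,3.333), (1.6,1.7).

2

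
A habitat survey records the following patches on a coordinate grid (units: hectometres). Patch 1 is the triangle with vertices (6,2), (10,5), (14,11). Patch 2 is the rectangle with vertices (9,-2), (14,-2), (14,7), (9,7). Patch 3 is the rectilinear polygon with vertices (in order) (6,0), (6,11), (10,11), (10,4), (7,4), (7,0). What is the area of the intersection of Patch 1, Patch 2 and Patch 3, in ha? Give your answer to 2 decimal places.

The intersection is the polygon with vertices (9,4.25), (9,5.375), (10,6.5), (10,5).
By the shoelace formula its area is 1.31.

1.31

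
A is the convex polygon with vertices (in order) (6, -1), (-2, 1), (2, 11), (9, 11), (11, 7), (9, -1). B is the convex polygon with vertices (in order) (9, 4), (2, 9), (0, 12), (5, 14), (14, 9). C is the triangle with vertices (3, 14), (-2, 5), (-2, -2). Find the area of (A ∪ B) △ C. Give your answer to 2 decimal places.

|A ∪ B| = 145.6667.
|(A ∪ B) ∩ C| = 6.7329.
|(A ∪ B) △ C| = 145.6667 + 17.5 − 13.4658 = 149.70.

149.70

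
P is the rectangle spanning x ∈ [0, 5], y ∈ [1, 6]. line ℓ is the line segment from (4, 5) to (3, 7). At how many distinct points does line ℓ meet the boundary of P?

The segment meets the boundary at (3.5,6).

1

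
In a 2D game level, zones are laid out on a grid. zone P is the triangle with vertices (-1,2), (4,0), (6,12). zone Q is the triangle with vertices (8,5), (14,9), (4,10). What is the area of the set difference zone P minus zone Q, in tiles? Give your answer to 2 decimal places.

30.80

|zone P| = 32, |zone P∩zone Q| = 1.197.
|zone P ∖ zone Q| = |zone P| − |zone P∩zone Q| = 32 − 1.197 = 30.80.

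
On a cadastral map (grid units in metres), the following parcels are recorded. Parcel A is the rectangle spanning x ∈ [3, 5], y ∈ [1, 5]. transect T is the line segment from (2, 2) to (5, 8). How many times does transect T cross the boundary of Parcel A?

2

The segment meets the boundary at (3.5,5), (3,4).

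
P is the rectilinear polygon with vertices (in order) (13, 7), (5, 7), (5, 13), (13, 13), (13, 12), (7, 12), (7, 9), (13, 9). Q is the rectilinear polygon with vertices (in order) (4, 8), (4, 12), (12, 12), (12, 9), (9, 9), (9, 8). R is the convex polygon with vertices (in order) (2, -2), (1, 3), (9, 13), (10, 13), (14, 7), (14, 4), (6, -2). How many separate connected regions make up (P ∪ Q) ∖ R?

(P ∪ Q) ∖ R splits into 3 disjoint pieces (area 14, area 4, area 0.0833).

3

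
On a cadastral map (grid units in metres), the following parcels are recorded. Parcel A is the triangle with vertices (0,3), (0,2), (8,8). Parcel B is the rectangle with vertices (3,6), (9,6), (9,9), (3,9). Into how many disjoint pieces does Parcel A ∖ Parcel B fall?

Parcel A ∖ Parcel B is a single connected region.

1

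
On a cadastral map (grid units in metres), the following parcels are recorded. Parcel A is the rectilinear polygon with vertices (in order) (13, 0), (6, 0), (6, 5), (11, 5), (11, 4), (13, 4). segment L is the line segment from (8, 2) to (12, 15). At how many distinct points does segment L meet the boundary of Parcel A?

1

The segment meets the boundary at (8.923,5).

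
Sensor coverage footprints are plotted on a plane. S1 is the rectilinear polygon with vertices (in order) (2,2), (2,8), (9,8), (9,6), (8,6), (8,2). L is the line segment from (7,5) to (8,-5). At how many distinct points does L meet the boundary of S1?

1

The segment meets the boundary at (7.3,2).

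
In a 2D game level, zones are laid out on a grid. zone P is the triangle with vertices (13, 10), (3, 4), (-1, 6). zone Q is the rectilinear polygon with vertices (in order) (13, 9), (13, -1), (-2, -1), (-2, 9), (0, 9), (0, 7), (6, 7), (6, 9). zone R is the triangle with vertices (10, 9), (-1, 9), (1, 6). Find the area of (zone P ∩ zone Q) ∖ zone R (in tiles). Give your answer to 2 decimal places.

|zone P ∩ zone Q| = 19.3333.
|(zone P ∩ zone Q) ∩ zone R| = 2.1867.
|(zone P ∩ zone Q) ∖ zone R| = 19.3333 − 2.1867 = 17.15.

17.15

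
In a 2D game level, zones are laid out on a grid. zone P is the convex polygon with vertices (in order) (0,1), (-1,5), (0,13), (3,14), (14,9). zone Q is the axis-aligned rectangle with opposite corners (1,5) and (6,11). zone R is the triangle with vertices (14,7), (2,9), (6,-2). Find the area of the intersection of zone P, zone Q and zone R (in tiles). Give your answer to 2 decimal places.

The intersection is the polygon with vertices (6,5), (3.454,5), (2,9), (6,8.333).
By the shoelace formula its area is 11.76.

11.76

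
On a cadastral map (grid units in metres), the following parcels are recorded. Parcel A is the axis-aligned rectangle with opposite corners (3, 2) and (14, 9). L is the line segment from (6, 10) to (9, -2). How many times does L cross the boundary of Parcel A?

The segment meets the boundary at (8,2), (6.25,9).

2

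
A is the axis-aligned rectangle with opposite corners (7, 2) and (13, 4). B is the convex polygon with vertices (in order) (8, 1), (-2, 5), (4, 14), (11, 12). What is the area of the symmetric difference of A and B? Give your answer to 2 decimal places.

104.32

|A| = 12, |B| = 98.5, |A∩B| = 3.0909.
|A △ B| = |A| + |B| − 2·|A∩B| = 12 + 98.5 − 6.1818 = 104.32.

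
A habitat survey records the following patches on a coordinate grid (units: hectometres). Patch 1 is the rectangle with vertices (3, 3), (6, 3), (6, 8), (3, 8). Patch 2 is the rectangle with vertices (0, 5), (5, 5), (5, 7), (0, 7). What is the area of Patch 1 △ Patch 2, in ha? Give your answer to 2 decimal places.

17.00

|Patch 1∩Patch 2|: x∈[3,5], y∈[5,7] → 2·2 = 4.
|Patch 1 △ Patch 2| = |Patch 1| + |Patch 2| − 2·|Patch 1∩Patch 2| = 15 + 10 − 8 = 17.00.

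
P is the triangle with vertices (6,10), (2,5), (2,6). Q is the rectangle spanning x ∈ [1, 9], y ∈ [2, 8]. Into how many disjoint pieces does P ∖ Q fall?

P ∖ Q is a single connected region.

1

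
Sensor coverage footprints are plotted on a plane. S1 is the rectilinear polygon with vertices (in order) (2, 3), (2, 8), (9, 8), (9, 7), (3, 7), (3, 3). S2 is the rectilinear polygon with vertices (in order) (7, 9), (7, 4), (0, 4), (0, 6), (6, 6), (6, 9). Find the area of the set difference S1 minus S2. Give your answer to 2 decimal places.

|S1| = 11, |S1∩S2| = 3.
|S1 ∖ S2| = |S1| − |S1∩S2| = 11 − 3 = 8.00.

8.00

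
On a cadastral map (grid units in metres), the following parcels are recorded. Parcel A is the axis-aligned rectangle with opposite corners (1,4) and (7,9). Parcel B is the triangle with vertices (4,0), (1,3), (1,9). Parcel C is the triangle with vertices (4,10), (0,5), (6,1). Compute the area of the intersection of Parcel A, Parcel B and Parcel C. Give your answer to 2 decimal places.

3.19

The intersection is the polygon with vertices (2.667,4), (1.5,4), (1,4.333), (1,6.25), (1.647,7.059).
By the shoelace formula its area is 3.19.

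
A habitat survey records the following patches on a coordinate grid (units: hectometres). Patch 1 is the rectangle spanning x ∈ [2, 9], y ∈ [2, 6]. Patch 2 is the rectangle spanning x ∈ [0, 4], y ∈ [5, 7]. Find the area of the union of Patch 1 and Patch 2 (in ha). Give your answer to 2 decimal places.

34.00

By inclusion–exclusion:
Individual areas: |Patch 1| = 28, |Patch 2| = 8.
|Patch 1∩Patch 2|: x∈[2,4], y∈[5,6] → 2·1 = 2.
|Patch 1 ∪ Patch 2| = 36 − 2 = 34.00.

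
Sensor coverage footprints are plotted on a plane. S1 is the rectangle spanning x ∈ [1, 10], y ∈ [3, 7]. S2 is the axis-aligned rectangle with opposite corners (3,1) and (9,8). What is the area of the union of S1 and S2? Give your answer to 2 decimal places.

By inclusion–exclusion:
Individual areas: |S1| = 36, |S2| = 42.
|S1∩S2|: x∈[3,9], y∈[3,7] → 6·4 = 24.
|S1 ∪ S2| = 78 − 24 = 54.00.

54.00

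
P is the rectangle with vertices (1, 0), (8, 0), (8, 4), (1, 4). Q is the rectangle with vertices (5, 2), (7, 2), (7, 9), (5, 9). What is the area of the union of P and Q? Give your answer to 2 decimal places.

38.00

By inclusion–exclusion:
Individual areas: |P| = 28, |Q| = 14.
|P∩Q|: x∈[5,7], y∈[2,4] → 2·2 = 4.
|P ∪ Q| = 42 − 4 = 38.00.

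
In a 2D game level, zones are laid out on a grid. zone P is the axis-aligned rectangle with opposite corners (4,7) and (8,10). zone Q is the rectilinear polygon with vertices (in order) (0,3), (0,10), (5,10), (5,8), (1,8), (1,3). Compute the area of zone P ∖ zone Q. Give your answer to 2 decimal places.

|zone P| = 12, |zone P∩zone Q| = 2.
|zone P ∖ zone Q| = |zone P| − |zone P∩zone Q| = 12 − 2 = 10.00.

10.00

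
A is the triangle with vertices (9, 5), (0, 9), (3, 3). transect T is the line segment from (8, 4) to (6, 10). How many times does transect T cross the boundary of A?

The segment meets the boundary at (7.435,5.696), (7.8,4.6).

2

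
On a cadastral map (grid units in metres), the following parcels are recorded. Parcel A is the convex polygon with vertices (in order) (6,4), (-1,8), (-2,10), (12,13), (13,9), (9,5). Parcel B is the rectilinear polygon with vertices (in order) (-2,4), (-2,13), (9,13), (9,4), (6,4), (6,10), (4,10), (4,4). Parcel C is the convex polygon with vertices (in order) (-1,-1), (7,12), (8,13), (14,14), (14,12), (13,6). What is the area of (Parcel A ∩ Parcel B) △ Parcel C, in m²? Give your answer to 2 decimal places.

|Parcel A ∩ Parcel B| = 47.6071.
|(Parcel A ∩ Parcel B) ∩ Parcel C| = 22.9091.
|(Parcel A ∩ Parcel B) △ Parcel C| = 47.6071 + 93.5 − 45.8181 = 95.29.

95.29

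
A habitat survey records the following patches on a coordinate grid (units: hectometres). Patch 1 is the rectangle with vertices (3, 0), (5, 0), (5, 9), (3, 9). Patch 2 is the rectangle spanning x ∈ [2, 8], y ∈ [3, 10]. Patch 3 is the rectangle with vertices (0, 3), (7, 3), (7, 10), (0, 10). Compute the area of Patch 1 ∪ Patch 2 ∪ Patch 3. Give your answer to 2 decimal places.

62.00

By inclusion–exclusion:
Individual areas: |Patch 1| = 18, |Patch 2| = 42, |Patch 3| = 49.
|Patch 1∩Patch 2|: x∈[3,5], y∈[3,9] → 2·6 = 12.
|Patch 1∩Patch 3|: x∈[3,5], y∈[3,9] → 2·6 = 12.
|Patch 2∩Patch 3|: x∈[2,7], y∈[3,10] → 5·7 = 35.
|Patch 1∩Patch 2∩Patch 3| = 12.
|Patch 1 ∪ Patch 2 ∪ Patch 3| = 109 − 59 + 12 = 62.00.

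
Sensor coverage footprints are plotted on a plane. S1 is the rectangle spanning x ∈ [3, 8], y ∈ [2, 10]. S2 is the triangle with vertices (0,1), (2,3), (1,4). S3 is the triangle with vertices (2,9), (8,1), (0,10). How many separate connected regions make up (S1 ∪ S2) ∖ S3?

(S1 ∪ S2) ∖ S3 splits into 3 disjoint pieces (area 27.9583, area 9.5069, area 2).

3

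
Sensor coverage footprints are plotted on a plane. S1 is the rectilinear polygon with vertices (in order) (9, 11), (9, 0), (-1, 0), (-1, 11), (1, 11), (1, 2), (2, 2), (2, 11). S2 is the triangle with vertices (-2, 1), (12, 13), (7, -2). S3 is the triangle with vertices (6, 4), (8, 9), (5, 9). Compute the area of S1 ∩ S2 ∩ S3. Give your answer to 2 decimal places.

5.51

The intersection is the polygon with vertices (7.333,9), (8,9), (6,4), (5.341,7.293).
By the shoelace formula its area is 5.51.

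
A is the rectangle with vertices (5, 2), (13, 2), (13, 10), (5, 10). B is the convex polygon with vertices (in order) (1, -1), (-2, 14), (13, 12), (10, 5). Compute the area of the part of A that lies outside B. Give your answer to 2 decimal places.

|A| = 64, |A∩B| = 38.6071.
|A ∖ B| = |A| − |A∩B| = 64 − 38.6071 = 25.39.

25.39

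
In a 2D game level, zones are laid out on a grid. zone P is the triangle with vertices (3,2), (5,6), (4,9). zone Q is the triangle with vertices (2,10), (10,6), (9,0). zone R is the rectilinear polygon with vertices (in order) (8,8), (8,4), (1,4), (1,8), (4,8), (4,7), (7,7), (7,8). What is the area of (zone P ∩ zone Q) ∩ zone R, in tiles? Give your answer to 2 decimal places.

0.53

|zone P ∩ zone Q| = 1.2641.
|(zone P ∩ zone Q) ∩ zone R| = 0.53.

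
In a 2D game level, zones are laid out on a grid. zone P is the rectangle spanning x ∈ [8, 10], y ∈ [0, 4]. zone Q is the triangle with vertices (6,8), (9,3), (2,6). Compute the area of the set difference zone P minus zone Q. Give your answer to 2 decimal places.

|zone P| = 8, |zone P∩zone Q| = 0.4857.
|zone P ∖ zone Q| = |zone P| − |zone P∩zone Q| = 8 − 0.4857 = 7.51.

7.51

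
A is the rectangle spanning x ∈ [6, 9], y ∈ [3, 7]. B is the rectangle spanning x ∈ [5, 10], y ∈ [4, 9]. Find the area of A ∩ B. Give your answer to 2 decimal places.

|A∩B|: x∈[6,9], y∈[4,7] → 3·3 = 9.

9.00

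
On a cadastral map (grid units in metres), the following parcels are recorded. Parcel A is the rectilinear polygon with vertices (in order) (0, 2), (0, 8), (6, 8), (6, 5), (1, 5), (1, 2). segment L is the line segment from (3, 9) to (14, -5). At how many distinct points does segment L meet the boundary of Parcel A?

2

The segment meets the boundary at (6,5.182), (3.786,8).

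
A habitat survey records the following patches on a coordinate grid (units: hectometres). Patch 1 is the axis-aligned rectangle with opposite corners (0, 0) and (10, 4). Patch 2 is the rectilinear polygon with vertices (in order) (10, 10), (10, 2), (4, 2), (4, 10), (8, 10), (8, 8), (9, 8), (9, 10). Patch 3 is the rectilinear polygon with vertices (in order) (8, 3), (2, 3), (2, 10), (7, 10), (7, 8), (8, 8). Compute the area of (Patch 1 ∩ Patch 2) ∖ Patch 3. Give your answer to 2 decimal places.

8.00

|Patch 1 ∩ Patch 2| = 12.
|(Patch 1 ∩ Patch 2) ∩ Patch 3| = 4.
|(Patch 1 ∩ Patch 2) ∖ Patch 3| = 12 − 4 = 8.00.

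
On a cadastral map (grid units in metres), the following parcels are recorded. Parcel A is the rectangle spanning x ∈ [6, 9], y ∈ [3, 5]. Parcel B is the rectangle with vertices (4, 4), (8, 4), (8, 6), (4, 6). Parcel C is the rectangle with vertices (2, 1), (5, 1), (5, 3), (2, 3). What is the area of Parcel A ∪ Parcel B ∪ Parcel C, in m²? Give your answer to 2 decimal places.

18.00

By inclusion–exclusion:
Individual areas: |Parcel A| = 6, |Parcel B| = 8, |Parcel C| = 6.
|Parcel A∩Parcel B|: x∈[6,8], y∈[4,5] → 2·1 = 2.
|Parcel A∩Parcel C| = 0 (no overlap).
|Parcel B∩Parcel C| = 0 (no overlap).
|Parcel A∩Parcel B∩Parcel C| = 0.
|Parcel A ∪ Parcel B ∪ Parcel C| = 20 − 2 + 0 = 18.00.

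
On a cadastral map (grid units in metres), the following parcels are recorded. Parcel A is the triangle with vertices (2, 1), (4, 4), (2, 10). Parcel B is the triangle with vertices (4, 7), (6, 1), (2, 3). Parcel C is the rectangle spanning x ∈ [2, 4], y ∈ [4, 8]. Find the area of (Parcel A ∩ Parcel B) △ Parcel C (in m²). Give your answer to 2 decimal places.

|Parcel A ∩ Parcel B| = 3.1.
|(Parcel A ∩ Parcel B) ∩ Parcel C| = 1.35.
|(Parcel A ∩ Parcel B) △ Parcel C| = 3.1 + 8 − 2.7 = 8.40.

8.40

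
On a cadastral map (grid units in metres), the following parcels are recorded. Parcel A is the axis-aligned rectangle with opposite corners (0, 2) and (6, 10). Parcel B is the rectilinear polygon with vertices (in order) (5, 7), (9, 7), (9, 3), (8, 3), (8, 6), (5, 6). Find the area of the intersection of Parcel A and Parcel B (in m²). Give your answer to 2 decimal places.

The intersection is the polygon with vertices (6,6), (5,6), (5,7), (6,7).
By the shoelace formula its area is 1.00.

1.00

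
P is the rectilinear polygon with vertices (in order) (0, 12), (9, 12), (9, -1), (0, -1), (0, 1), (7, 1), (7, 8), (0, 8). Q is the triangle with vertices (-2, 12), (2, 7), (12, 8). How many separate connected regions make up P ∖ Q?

3

P ∖ Q splits into 3 disjoint pieces (area 16.7143, area 31.2, area 0.9).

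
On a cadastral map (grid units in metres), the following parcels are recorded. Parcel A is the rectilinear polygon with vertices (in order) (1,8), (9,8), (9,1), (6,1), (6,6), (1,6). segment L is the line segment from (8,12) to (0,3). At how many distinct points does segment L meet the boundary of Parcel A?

2

The segment meets the boundary at (2.667,6), (4.444,8).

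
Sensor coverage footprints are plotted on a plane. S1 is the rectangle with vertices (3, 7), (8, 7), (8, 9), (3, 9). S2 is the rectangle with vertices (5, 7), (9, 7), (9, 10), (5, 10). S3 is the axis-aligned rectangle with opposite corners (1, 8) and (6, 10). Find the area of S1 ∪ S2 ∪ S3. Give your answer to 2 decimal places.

22.00

By inclusion–exclusion:
Individual areas: |S1| = 10, |S2| = 12, |S3| = 10.
|S1∩S2|: x∈[5,8], y∈[7,9] → 3·2 = 6.
|S1∩S3|: x∈[3,6], y∈[8,9] → 3·1 = 3.
|S2∩S3|: x∈[5,6], y∈[8,10] → 1·2 = 2.
|S1∩S2∩S3| = 1.
|S1 ∪ S2 ∪ S3| = 32 − 11 + 1 = 22.00.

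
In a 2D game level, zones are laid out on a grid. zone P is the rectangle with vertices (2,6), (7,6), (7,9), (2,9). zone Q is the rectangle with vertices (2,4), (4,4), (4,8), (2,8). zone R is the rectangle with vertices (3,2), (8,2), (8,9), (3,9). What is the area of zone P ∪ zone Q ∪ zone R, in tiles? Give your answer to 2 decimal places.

By inclusion–exclusion:
Individual areas: |zone P| = 15, |zone Q| = 8, |zone R| = 35.
|zone P∩zone Q|: x∈[2,4], y∈[6,8] → 2·2 = 4.
|zone P∩zone R|: x∈[3,7], y∈[6,9] → 4·3 = 12.
|zone Q∩zone R|: x∈[3,4], y∈[4,8] → 1·4 = 4.
|zone P∩zone Q∩zone R| = 2.
|zone P ∪ zone Q ∪ zone R| = 58 − 20 + 2 = 40.00.

40.00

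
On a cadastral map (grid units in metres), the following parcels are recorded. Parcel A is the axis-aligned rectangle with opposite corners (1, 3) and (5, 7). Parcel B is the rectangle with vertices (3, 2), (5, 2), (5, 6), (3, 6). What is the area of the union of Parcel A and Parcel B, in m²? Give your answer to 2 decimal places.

18.00

By inclusion–exclusion:
Individual areas: |Parcel A| = 16, |Parcel B| = 8.
|Parcel A∩Parcel B|: x∈[3,5], y∈[3,6] → 2·3 = 6.
|Parcel A ∪ Parcel B| = 24 − 6 = 18.00.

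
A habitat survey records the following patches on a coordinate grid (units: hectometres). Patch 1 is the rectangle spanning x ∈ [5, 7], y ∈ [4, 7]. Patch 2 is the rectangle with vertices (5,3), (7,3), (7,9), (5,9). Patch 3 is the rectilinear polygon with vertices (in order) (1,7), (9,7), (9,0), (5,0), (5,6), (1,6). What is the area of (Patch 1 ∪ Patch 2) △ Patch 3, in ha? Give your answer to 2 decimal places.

|Patch 1 ∪ Patch 2| = 12.
|(Patch 1 ∪ Patch 2) ∩ Patch 3| = 8.
|(Patch 1 ∪ Patch 2) △ Patch 3| = 12 + 32 − 16 = 28.00.

28.00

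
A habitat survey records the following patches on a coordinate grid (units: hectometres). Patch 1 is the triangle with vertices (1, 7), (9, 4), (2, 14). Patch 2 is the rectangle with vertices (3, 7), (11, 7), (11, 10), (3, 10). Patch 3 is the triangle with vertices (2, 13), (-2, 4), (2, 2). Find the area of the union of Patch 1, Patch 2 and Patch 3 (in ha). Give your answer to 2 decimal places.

By inclusion–exclusion:
Individual areas: |Patch 1| = 29.5, |Patch 2| = 24, |Patch 3| = 22.
|Patch 1∩Patch 2| = 8.55.
|Patch 1∩Patch 3| = 3.5822.
|Patch 2∩Patch 3| = 0.
|Patch 1∩Patch 2∩Patch 3| = 0.
|Patch 1 ∪ Patch 2 ∪ Patch 3| = 75.5 − 12.1322 + 0 = 63.37.

63.37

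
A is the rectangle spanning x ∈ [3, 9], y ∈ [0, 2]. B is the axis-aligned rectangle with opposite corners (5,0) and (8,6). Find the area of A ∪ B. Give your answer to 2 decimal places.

By inclusion–exclusion:
Individual areas: |A| = 12, |B| = 18.
|A∩B|: x∈[5,8], y∈[0,2] → 3·2 = 6.
|A ∪ B| = 30 − 6 = 24.00.

24.00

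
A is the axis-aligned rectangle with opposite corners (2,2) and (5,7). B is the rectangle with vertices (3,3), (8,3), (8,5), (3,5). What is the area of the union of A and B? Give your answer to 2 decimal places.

By inclusion–exclusion:
Individual areas: |A| = 15, |B| = 10.
|A∩B|: x∈[3,5], y∈[3,5] → 2·2 = 4.
|A ∪ B| = 25 − 4 = 21.00.

21.00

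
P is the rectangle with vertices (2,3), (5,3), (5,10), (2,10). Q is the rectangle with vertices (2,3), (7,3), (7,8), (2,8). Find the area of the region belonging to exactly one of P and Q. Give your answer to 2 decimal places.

|P∩Q|: x∈[2,5], y∈[3,8] → 3·5 = 15.
|P △ Q| = |P| + |Q| − 2·|P∩Q| = 21 + 25 − 30 = 16.00.

16.00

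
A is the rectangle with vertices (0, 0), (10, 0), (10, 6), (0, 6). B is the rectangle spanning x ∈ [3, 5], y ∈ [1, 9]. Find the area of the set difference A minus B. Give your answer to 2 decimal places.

|A∩B|: x∈[3,5], y∈[1,6] → 2·5 = 10.
|A| = 60.
|A ∖ B| = |A| − |A∩B| = 60 − 10 = 50.00.

50.00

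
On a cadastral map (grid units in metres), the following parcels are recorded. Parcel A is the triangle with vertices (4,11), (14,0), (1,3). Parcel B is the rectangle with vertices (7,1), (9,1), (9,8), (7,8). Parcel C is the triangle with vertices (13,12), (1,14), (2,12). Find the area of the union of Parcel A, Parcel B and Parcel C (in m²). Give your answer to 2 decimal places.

71.07

By inclusion–exclusion:
Individual areas: |Parcel A| = 56.5, |Parcel B| = 14, |Parcel C| = 11.
|Parcel A∩Parcel B| = 10.4308.
|Parcel A∩Parcel C| = 0.
|Parcel B∩Parcel C| = 0.
|Parcel A∩Parcel B∩Parcel C| = 0.
|Parcel A ∪ Parcel B ∪ Parcel C| = 81.5 − 10.4308 + 0 = 71.07.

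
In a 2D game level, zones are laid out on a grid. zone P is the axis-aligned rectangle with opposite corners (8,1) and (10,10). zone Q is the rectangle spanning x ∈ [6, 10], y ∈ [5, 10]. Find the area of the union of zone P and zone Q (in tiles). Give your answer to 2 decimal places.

By inclusion–exclusion:
Individual areas: |zone P| = 18, |zone Q| = 20.
|zone P∩zone Q|: x∈[8,10], y∈[5,10] → 2·5 = 10.
|zone P ∪ zone Q| = 38 − 10 = 28.00.

28.00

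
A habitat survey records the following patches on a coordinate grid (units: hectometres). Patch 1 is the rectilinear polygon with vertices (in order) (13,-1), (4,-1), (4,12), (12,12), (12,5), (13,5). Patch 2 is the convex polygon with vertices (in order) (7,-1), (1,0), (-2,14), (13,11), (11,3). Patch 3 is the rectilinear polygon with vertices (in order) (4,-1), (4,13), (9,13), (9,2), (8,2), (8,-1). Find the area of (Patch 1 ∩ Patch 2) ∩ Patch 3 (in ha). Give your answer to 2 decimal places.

60.65

The region (Patch 1 ∩ Patch 2) ∩ Patch 3 is the polygon with vertices (8,12), (9,11.8), (9,2), (8,2), (8,0), (7,-1), (4,-0.5), (4,12).
By the shoelace formula its area is 60.65.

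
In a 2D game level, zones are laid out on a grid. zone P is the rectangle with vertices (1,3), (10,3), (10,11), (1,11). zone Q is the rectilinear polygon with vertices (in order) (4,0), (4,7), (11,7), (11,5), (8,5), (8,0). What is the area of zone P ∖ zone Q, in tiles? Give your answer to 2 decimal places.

|zone P| = 72, |zone P∩zone Q| = 20.
|zone P ∖ zone Q| = |zone P| − |zone P∩zone Q| = 72 − 20 = 52.00.

52.00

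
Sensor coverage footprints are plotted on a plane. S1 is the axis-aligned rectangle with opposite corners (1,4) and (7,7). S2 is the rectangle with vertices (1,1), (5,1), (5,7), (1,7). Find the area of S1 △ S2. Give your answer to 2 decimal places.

18.00

|S1∩S2|: x∈[1,5], y∈[4,7] → 4·3 = 12.
|S1 △ S2| = |S1| + |S2| − 2·|S1∩S2| = 18 + 24 − 24 = 18.00.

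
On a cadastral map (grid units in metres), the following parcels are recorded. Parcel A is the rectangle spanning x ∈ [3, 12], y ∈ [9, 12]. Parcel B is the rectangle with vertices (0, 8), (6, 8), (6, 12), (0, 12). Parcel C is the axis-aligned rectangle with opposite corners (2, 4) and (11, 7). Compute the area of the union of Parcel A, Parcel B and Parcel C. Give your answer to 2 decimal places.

69.00

By inclusion–exclusion:
Individual areas: |Parcel A| = 27, |Parcel B| = 24, |Parcel C| = 27.
|Parcel A∩Parcel B|: x∈[3,6], y∈[9,12] → 3·3 = 9.
|Parcel A∩Parcel C| = 0 (no overlap).
|Parcel B∩Parcel C| = 0 (no overlap).
|Parcel A∩Parcel B∩Parcel C| = 0.
|Parcel A ∪ Parcel B ∪ Parcel C| = 78 − 9 + 0 = 69.00.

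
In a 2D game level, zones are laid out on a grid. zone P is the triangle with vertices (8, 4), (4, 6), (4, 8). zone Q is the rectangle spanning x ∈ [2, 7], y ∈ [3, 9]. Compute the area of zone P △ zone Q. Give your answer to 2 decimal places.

|zone P| = 4, |zone Q| = 30, |zone P∩zone Q| = 3.75.
|zone P △ zone Q| = |zone P| + |zone Q| − 2·|zone P∩zone Q| = 4 + 30 − 7.5 = 26.50.

26.50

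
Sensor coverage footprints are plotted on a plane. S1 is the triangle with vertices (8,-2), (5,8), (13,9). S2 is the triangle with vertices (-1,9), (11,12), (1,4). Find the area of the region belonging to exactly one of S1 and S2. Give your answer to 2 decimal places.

|S1| = 41.5, |S2| = 33, |S1∩S2| = 0.3967.
|S1 △ S2| = |S1| + |S2| − 2·|S1∩S2| = 41.5 + 33 − 0.7933 = 73.71.

73.71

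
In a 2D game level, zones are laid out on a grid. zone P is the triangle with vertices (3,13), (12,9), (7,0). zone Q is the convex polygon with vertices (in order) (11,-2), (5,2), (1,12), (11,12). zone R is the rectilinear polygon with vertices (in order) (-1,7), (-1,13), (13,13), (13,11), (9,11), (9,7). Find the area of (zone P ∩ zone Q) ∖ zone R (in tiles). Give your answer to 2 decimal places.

26.74

|zone P ∩ zone Q| = 48.2305.
|(zone P ∩ zone Q) ∩ zone R| = 21.4904.
|(zone P ∩ zone Q) ∖ zone R| = 48.2305 − 21.4904 = 26.74.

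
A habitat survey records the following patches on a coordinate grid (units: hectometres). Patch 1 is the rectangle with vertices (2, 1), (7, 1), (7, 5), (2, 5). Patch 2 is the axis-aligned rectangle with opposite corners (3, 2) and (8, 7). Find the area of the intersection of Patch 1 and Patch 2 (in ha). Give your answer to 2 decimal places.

|Patch 1∩Patch 2|: x∈[3,7], y∈[2,5] → 4·3 = 12.

12.00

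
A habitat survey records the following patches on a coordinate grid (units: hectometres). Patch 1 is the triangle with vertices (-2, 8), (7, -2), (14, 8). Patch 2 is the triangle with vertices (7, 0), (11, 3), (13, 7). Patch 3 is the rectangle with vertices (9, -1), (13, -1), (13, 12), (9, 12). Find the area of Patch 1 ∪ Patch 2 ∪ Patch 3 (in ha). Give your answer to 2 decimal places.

114.86

By inclusion–exclusion:
Individual areas: |Patch 1| = 80, |Patch 2| = 5, |Patch 3| = 52.
|Patch 1∩Patch 2| = 4.1776.
|Patch 1∩Patch 3| = 17.1429.
|Patch 2∩Patch 3| = 4.1667.
|Patch 1∩Patch 2∩Patch 3| = 3.3443.
|Patch 1 ∪ Patch 2 ∪ Patch 3| = 137 − 25.4872 + 3.3443 = 114.86.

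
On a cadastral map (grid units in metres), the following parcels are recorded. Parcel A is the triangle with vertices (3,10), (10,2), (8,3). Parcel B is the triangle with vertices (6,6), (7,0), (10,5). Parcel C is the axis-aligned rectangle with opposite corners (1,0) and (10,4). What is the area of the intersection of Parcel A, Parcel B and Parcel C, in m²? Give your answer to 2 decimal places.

The intersection is the polygon with vertices (8.615,2.692), (8,3), (7.286,4), (8.25,4), (8.932,3.22).
By the shoelace formula its area is 1.13.

1.13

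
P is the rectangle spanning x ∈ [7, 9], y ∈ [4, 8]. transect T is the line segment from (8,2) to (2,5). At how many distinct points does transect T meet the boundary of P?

The segment lies entirely outside P and never meets its boundary.

0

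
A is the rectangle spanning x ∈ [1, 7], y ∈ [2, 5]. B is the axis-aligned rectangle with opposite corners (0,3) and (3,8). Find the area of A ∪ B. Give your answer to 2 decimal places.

29.00

By inclusion–exclusion:
Individual areas: |A| = 18, |B| = 15.
|A∩B|: x∈[1,3], y∈[3,5] → 2·2 = 4.
|A ∪ B| = 33 − 4 = 29.00.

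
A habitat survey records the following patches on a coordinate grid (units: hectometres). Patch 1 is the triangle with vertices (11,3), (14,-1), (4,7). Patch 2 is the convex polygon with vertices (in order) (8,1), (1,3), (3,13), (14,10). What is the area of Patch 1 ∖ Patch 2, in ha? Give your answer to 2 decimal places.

4.55

|Patch 1| = 8, |Patch 1∩Patch 2| = 3.4543.
|Patch 1 ∖ Patch 2| = |Patch 1| − |Patch 1∩Patch 2| = 8 − 3.4543 = 4.55.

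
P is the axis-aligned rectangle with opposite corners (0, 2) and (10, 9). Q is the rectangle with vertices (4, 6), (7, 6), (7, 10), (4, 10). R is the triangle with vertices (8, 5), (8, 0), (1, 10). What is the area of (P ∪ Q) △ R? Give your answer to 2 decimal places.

|P ∪ Q| = 73.
|(P ∪ Q) ∩ R| = 15.75.
|(P ∪ Q) △ R| = 73 + 17.5 − 31.5 = 59.00.

59.00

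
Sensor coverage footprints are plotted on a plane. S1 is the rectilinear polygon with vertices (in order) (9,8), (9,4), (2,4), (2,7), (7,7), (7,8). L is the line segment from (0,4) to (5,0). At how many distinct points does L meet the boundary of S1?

0

The segment lies entirely outside S1 and never meets its boundary.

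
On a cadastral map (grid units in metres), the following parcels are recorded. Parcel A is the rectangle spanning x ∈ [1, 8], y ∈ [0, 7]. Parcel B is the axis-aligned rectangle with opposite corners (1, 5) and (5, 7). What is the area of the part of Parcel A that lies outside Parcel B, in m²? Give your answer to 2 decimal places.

41.00

|Parcel A∩Parcel B|: x∈[1,5], y∈[5,7] → 4·2 = 8.
|Parcel A| = 49.
|Parcel A ∖ Parcel B| = |Parcel A| − |Parcel A∩Parcel B| = 49 − 8 = 41.00.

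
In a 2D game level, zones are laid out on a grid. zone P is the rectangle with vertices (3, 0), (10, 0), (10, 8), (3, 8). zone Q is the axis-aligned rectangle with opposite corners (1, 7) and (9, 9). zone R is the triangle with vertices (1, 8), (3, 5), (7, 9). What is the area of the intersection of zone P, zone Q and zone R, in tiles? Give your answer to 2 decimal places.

The intersection is the polygon with vertices (6,8), (5,7), (3,7), (3,8).
By the shoelace formula its area is 2.50.

2.50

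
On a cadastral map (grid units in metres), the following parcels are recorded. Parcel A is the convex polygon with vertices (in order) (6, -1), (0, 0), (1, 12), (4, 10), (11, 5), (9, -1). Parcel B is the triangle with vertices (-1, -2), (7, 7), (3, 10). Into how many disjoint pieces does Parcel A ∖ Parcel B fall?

1

Parcel A ∖ Parcel B is a single connected region.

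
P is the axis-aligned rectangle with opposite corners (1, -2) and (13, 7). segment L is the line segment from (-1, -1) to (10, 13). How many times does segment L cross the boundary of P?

2

The segment meets the boundary at (5.286,7), (1,1.545).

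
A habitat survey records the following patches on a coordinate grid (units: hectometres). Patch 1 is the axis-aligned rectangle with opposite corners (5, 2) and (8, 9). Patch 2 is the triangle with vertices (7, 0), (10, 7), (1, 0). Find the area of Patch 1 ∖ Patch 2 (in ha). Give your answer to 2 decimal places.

|Patch 1| = 21, |Patch 1∩Patch 2| = 6.8095.
|Patch 1 ∖ Patch 2| = |Patch 1| − |Patch 1∩Patch 2| = 21 − 6.8095 = 14.19.

14.19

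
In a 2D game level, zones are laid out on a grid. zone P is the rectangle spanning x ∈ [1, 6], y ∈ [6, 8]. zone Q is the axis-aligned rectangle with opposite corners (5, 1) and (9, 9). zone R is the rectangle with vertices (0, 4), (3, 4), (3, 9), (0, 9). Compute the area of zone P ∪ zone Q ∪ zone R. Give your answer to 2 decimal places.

By inclusion–exclusion:
Individual areas: |zone P| = 10, |zone Q| = 32, |zone R| = 15.
|zone P∩zone Q|: x∈[5,6], y∈[6,8] → 1·2 = 2.
|zone P∩zone R|: x∈[1,3], y∈[6,8] → 2·2 = 4.
|zone Q∩zone R| = 0 (no overlap).
|zone P∩zone Q∩zone R| = 0.
|zone P ∪ zone Q ∪ zone R| = 57 − 6 + 0 = 51.00.

51.00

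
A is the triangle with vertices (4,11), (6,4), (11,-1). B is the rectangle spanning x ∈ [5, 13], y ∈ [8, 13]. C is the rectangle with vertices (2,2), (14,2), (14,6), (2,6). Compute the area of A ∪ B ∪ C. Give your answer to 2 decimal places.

93.11

By inclusion–exclusion:
Individual areas: |A| = 12.5, |B| = 40, |C| = 48.
|A∩B| = 0.4821.
|A∩C| = 6.9048.
|B∩C| = 0 (no overlap).
|A∩B∩C| = 0.
|A ∪ B ∪ C| = 100.5 − 7.3869 + 0 = 93.11.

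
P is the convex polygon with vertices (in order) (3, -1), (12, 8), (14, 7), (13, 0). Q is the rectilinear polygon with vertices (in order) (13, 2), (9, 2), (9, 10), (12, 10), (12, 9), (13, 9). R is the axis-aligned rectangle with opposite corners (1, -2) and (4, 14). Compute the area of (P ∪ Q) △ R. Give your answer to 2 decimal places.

106.85

|P ∪ Q| = 59.75.
|(P ∪ Q) ∩ R| = 0.45.
|(P ∪ Q) △ R| = 59.75 + 48 − 0.9 = 106.85.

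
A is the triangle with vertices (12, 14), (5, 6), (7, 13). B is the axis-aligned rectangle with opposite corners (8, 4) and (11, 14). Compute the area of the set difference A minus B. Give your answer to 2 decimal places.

9.43

|A| = 16.5, |A∩B| = 7.0714.
|A ∖ B| = |A| − |A∩B| = 16.5 − 7.0714 = 9.43.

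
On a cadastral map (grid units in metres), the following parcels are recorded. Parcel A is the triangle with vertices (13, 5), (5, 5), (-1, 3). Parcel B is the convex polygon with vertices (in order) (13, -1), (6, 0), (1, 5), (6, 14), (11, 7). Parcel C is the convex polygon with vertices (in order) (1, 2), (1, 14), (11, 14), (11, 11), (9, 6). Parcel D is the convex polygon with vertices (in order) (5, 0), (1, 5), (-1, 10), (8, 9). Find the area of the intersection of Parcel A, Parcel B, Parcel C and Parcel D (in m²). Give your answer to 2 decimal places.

The intersection is the polygon with vertices (4.6,3.8), (2.5,3.5), (2,4), (5,5), (6.667,5), (6.6,4.8).
By the shoelace formula its area is 3.37.

3.37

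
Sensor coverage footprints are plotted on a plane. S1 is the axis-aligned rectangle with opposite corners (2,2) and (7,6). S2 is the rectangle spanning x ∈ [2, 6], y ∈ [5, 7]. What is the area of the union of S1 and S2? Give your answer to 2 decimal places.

24.00

By inclusion–exclusion:
Individual areas: |S1| = 20, |S2| = 8.
|S1∩S2|: x∈[2,6], y∈[5,6] → 4·1 = 4.
|S1 ∪ S2| = 28 − 4 = 24.00.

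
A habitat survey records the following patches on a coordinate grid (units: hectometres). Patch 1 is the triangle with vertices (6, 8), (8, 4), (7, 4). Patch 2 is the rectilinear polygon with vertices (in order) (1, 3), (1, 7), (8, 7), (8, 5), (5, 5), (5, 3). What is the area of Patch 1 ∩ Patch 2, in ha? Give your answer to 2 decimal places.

The intersection is the polygon with vertices (7.5,5), (6.75,5), (6.25,7), (6.5,7).
By the shoelace formula its area is 1.00.

1.00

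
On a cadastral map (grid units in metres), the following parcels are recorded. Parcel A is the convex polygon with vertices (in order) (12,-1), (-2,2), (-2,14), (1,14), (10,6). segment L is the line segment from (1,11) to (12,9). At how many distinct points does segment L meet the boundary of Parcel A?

The segment meets the boundary at (5.243,10.229).

1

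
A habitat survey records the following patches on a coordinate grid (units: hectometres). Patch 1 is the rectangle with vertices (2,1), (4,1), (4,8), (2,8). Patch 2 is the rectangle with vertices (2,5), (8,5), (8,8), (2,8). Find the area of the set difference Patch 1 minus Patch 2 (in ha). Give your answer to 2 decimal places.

8.00

|Patch 1∩Patch 2|: x∈[2,4], y∈[5,8] → 2·3 = 6.
|Patch 1| = 14.
|Patch 1 ∖ Patch 2| = |Patch 1| − |Patch 1∩Patch 2| = 14 − 6 = 8.00.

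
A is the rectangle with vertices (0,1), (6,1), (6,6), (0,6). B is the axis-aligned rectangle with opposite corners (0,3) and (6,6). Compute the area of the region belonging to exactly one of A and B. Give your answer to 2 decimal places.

|A∩B|: x∈[0,6], y∈[3,6] → 6·3 = 18.
|A △ B| = |A| + |B| − 2·|A∩B| = 30 + 18 − 36 = 12.00.

12.00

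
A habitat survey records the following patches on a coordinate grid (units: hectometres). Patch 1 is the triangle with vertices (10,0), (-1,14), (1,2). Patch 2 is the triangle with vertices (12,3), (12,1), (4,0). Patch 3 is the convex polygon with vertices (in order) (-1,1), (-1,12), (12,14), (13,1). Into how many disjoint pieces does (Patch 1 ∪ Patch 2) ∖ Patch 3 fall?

2

(Patch 1 ∪ Patch 2) ∖ Patch 3 splits into 2 disjoint pieces (area 3.3704, area 1.077).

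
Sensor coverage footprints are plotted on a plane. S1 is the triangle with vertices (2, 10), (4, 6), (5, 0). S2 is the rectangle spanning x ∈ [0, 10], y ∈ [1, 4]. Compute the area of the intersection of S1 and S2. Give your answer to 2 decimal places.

The intersection is the polygon with vertices (4.833,1), (4.7,1), (3.8,4), (4.333,4).
By the shoelace formula its area is 1.00.

1.00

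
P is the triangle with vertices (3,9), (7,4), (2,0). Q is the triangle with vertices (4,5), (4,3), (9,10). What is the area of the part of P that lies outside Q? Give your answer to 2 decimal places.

|P| = 20.5, |P∩Q| = 2.5765.
|P ∖ Q| = |P| − |P∩Q| = 20.5 − 2.5765 = 17.92.

17.92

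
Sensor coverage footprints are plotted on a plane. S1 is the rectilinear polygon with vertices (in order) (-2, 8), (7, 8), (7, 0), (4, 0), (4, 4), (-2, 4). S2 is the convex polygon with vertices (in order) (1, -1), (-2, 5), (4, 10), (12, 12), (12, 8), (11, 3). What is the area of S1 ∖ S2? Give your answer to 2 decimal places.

|S1| = 48, |S1∩S2| = 39.95.
|S1 ∖ S2| = |S1| − |S1∩S2| = 48 − 39.95 = 8.05.

8.05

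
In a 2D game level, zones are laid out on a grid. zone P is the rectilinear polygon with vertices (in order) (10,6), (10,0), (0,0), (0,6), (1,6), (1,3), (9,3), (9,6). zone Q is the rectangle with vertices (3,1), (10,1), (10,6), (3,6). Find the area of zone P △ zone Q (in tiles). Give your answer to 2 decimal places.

37.00

|zone P| = 36, |zone Q| = 35, |zone P∩zone Q| = 17.
|zone P △ zone Q| = |zone P| + |zone Q| − 2·|zone P∩zone Q| = 36 + 35 − 34 = 37.00.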